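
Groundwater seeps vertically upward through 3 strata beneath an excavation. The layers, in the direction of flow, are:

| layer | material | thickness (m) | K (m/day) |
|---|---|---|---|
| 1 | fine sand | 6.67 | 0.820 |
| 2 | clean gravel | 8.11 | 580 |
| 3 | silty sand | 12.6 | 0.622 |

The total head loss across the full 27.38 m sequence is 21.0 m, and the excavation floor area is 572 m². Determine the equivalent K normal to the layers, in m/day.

0.964

Flow is perpendicular to layering, so the layers act in series and the equivalent K is the thickness-weighted harmonic mean.
Total thickness L = 6.67 + 8.11 + 12.6 = 27.38 m.
Σ(b_i/K_i) = 6.67/0.820 + 8.11/580 + 12.6/0.622 = 28.41 d.
K_eq = L / Σ(b_i/K_i) = 27.38 / 28.41 = 0.9639 m/day.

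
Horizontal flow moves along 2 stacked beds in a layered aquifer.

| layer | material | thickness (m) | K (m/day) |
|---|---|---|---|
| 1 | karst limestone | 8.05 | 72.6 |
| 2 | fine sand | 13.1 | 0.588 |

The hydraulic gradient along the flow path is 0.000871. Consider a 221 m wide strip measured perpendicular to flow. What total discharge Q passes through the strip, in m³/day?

Flow is parallel to layering, so each bed carries its own Darcy discharge and the transmissivities add.
Σ(K_i·b_i) = 72.6×8.05 + 0.588×13.1 = 592.1 m²/day.
Hydraulic gradient i = 0.000871.
Q = Σ(K_i·b_i) · W · i = 592.1 × 221 × 0.0008710 = 114.0 m³/day.

114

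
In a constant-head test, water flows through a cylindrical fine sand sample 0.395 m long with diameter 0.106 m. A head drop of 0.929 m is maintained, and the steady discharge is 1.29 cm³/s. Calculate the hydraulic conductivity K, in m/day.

5.37

Cross-sectional area A = π·(d/2)² = π × (0.106/2)² = 0.008825 m².
Convert discharge: 1.29 cm³/s = 1.290e-06 m³/s.
Darcy's law rearranged: K = Q·L / (A·Δh) = 1.290e-06 × 0.395 / (0.008825 × 0.929) = 6.215e-05 m/s = 5.370 m/day.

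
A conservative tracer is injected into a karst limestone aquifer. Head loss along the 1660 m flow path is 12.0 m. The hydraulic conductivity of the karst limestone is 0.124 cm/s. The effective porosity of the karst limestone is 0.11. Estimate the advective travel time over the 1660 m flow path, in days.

236

Convert K: 0.124 cm/s × 864 = 107.1 m/day.
Hydraulic gradient i = Δh / L = 12.0 / 1660 = 0.007229.
Darcy flux q = K · i = 107.1 × 0.007229 = 0.7745 m/day.
Seepage velocity v = q / n_e = 0.7745 / 0.11 = 7.041 m/day.
Travel time t = L / v = 1660 / 7.041 = 235.8 days.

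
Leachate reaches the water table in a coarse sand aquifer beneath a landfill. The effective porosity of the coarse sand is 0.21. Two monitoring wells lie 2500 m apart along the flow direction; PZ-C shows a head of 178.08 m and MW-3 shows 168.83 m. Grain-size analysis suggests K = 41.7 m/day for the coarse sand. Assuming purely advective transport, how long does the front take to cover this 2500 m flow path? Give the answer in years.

9.32

Hydraulic gradient i = (178.08 − 168.83) / 2500 = 9.25 / 2500 = 0.003700.
Darcy flux q = K · i = 41.70 × 0.003700 = 0.1543 m/day.
Seepage velocity v = q / n_e = 0.1543 / 0.21 = 0.7347 m/day.
Travel time t = L / v = 2500 / 0.7347 = 3403 days = 9.316 years.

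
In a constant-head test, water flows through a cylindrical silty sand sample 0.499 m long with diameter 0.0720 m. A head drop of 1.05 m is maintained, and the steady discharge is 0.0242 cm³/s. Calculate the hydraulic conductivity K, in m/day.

Cross-sectional area A = π·(d/2)² = π × (0.0720/2)² = 0.004072 m².
Convert discharge: 0.0242 cm³/s = 2.420e-08 m³/s.
Darcy's law rearranged: K = Q·L / (A·Δh) = 2.420e-08 × 0.499 / (0.004072 × 1.05) = 2.825e-06 m/s = 0.2441 m/day.

0.244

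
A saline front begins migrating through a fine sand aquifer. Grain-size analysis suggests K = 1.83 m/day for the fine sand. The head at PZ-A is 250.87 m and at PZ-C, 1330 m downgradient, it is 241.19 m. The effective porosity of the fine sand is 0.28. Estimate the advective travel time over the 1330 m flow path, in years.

Hydraulic gradient i = (250.87 − 241.19) / 1330 = 9.68 / 1330 = 0.007278.
Darcy flux q = K · i = 1.830 × 0.007278 = 0.01332 m/day.
Seepage velocity v = q / n_e = 0.01332 / 0.28 = 0.04757 m/day.
Travel time t = L / v = 1330 / 0.04757 = 27960 days = 76.55 years.

76.5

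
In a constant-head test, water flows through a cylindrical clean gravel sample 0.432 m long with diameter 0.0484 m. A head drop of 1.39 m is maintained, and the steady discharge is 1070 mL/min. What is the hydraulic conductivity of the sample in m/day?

Cross-sectional area A = π·(d/2)² = π × (0.0484/2)² = 0.001840 m².
Convert discharge: 1070 mL/min = 1.783e-05 m³/s.
Darcy's law rearranged: K = Q·L / (A·Δh) = 1.783e-05 × 0.432 / (0.001840 × 1.39) = 0.003012 m/s = 260.3 m/day.

260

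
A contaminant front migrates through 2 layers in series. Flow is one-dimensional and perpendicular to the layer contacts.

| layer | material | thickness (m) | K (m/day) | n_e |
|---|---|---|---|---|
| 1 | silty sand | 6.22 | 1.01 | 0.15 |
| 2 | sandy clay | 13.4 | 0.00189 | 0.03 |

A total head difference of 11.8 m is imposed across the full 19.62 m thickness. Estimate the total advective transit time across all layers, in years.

With flow normal to the layers, continuity requires the same specific discharge q through every layer.
Σ(b_i/K_i) = 6.22/1.01 + 13.4/0.00189 = 7096 d.
q = Δh / Σ(b_i/K_i) = 11.8 / 7096 = 0.001663 m/day.
In each layer the seepage velocity is v_i = q/n_i, so the layer transit time is t_i = b_i·n_i / q:
  layer 1 (silty sand): t_1 = 6.22 × 0.15 / 0.001663 = 561.1 d
  layer 2 (sandy clay): t_2 = 13.4 × 0.03 / 0.001663 = 241.7 d
Total t = Σ t_i = 802.8 days = 2.198 years.

2.20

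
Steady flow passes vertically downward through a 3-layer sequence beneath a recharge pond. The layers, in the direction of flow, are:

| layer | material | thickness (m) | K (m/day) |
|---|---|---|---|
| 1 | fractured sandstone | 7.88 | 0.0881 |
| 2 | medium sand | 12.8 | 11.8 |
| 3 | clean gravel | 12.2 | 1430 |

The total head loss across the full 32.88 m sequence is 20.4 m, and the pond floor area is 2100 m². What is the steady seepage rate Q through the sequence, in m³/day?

473

Flow is perpendicular to layering, so the layers act in series and the equivalent K is the thickness-weighted harmonic mean.
Total thickness L = 7.88 + 12.8 + 12.2 = 32.88 m.
Σ(b_i/K_i) = 7.88/0.0881 + 12.8/11.8 + 12.2/1430 = 90.54 d.
K_eq = L / Σ(b_i/K_i) = 32.88 / 90.54 = 0.3632 m/day.
Q = K_eq · A · (Δh/L) = 0.3632 × 2100 × (20.4/32.88) = 473.2 m³/day.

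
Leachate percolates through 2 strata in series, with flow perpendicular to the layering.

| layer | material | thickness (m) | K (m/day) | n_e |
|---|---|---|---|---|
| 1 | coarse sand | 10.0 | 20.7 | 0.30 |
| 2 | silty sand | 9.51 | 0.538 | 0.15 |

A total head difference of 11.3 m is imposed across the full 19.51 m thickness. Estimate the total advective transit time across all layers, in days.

With flow normal to the layers, continuity requires the same specific discharge q through every layer.
Σ(b_i/K_i) = 10.0/20.7 + 9.51/0.538 = 18.16 d.
q = Δh / Σ(b_i/K_i) = 11.3 / 18.16 = 0.6223 m/day.
In each layer the seepage velocity is v_i = q/n_i, so the layer transit time is t_i = b_i·n_i / q:
  layer 1 (coarse sand): t_1 = 10.0 × 0.30 / 0.6223 = 4.821 d
  layer 2 (silty sand): t_2 = 9.51 × 0.15 / 0.6223 = 2.292 d
Total t = Σ t_i = 7.114 days.

7.11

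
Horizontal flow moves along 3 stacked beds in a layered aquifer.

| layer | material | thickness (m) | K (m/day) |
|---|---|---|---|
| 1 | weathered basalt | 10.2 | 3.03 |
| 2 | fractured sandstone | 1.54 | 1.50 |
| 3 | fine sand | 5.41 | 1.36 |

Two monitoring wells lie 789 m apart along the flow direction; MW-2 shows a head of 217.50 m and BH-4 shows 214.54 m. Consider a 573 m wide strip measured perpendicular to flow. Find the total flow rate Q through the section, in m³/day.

Flow is parallel to layering, so each bed carries its own Darcy discharge and the transmissivities add.
Σ(K_i·b_i) = 3.03×10.2 + 1.50×1.54 + 1.36×5.41 = 40.57 m²/day.
Hydraulic gradient i = (217.50 − 214.54) / 789 = 2.96 / 789 = 0.003752.
Q = Σ(K_i·b_i) · W · i = 40.57 × 573 × 0.003752 = 87.22 m³/day.

87.2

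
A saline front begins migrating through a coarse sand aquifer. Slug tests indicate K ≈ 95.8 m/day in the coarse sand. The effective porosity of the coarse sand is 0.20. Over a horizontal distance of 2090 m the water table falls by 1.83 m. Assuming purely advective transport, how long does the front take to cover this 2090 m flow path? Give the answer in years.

Hydraulic gradient i = Δh / L = 1.83 / 2090 = 0.0008756.
Darcy flux q = K · i = 95.80 × 0.0008756 = 0.08388 m/day.
Seepage velocity v = q / n_e = 0.08388 / 0.20 = 0.4194 m/day.
Travel time t = L / v = 2090 / 0.4194 = 4983 days = 13.64 years.

13.6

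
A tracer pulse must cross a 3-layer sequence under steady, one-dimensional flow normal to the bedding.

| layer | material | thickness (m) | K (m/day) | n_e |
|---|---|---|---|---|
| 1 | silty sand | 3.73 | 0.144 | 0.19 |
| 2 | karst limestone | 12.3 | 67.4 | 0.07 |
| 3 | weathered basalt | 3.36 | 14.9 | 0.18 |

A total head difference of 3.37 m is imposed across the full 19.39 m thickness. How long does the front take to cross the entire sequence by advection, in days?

With flow normal to the layers, continuity requires the same specific discharge q through every layer.
Σ(b_i/K_i) = 3.73/0.144 + 12.3/67.4 + 3.36/14.9 = 26.31 d.
q = Δh / Σ(b_i/K_i) = 3.37 / 26.31 = 0.1281 m/day.
In each layer the seepage velocity is v_i = q/n_i, so the layer transit time is t_i = b_i·n_i / q:
  layer 1 (silty sand): t_1 = 3.73 × 0.19 / 0.1281 = 5.533 d
  layer 2 (karst limestone): t_2 = 12.3 × 0.07 / 0.1281 = 6.722 d
  layer 3 (weathered basalt): t_3 = 3.36 × 0.18 / 0.1281 = 4.722 d
Total t = Σ t_i = 16.98 days.

17.0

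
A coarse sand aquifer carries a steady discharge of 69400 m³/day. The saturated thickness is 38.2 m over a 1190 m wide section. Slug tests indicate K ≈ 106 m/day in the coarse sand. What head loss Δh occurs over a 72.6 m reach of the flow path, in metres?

1.05

Cross-sectional area A = 1190 × 38.2 = 45458 m².
From Q = K·A·i, i = Q / (K·A) = 69400 / (106.0 × 45458) = 0.01440.
Head loss Δh = i · L = 0.01440 × 72.6 = 1.046 m.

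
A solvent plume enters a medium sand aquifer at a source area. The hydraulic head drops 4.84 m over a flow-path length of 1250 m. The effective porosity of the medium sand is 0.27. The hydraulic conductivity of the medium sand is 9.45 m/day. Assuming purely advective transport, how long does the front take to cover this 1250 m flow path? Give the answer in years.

Hydraulic gradient i = Δh / L = 4.84 / 1250 = 0.003872.
Darcy flux q = K · i = 9.450 × 0.003872 = 0.03659 m/day.
Seepage velocity v = q / n_e = 0.03659 / 0.27 = 0.1355 m/day.
Travel time t = L / v = 1250 / 0.1355 = 9224 days = 25.25 years.

25.3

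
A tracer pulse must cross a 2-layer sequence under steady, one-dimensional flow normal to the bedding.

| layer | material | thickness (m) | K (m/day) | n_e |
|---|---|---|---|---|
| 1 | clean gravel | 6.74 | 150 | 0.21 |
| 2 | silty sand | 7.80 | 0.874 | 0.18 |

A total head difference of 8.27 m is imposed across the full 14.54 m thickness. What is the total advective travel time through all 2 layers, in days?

3.06

With flow normal to the layers, continuity requires the same specific discharge q through every layer.
Σ(b_i/K_i) = 6.74/150 + 7.80/0.874 = 8.969 d.
q = Δh / Σ(b_i/K_i) = 8.27 / 8.969 = 0.9220 m/day.
In each layer the seepage velocity is v_i = q/n_i, so the layer transit time is t_i = b_i·n_i / q:
  layer 1 (clean gravel): t_1 = 6.74 × 0.21 / 0.9220 = 1.535 d
  layer 2 (silty sand): t_2 = 7.80 × 0.18 / 0.9220 = 1.523 d
Total t = Σ t_i = 3.058 days.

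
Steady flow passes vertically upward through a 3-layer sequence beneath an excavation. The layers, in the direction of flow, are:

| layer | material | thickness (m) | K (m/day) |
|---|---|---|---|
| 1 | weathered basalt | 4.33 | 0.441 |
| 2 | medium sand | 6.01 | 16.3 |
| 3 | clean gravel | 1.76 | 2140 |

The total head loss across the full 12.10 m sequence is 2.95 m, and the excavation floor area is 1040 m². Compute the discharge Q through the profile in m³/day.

Flow is perpendicular to layering, so the layers act in series and the equivalent K is the thickness-weighted harmonic mean.
Total thickness L = 4.33 + 6.01 + 1.76 = 12.10 m.
Σ(b_i/K_i) = 4.33/0.441 + 6.01/16.3 + 1.76/2140 = 10.19 d.
K_eq = L / Σ(b_i/K_i) = 12.10 / 10.19 = 1.188 m/day.
Q = K_eq · A · (Δh/L) = 1.188 × 1040 × (2.95/12.10) = 301.1 m³/day.

301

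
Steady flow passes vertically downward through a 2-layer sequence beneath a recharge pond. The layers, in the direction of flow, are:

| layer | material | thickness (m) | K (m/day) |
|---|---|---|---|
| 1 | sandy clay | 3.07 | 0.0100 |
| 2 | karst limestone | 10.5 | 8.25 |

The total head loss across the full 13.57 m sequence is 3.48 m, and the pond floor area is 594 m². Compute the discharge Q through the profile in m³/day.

6.71

Flow is perpendicular to layering, so the layers act in series and the equivalent K is the thickness-weighted harmonic mean.
Total thickness L = 3.07 + 10.5 = 13.57 m.
Σ(b_i/K_i) = 3.07/0.0100 + 10.5/8.25 = 308.3 d.
K_eq = L / Σ(b_i/K_i) = 13.57 / 308.3 = 0.04402 m/day.
Q = K_eq · A · (Δh/L) = 0.04402 × 594 × (3.48/13.57) = 6.705 m³/day.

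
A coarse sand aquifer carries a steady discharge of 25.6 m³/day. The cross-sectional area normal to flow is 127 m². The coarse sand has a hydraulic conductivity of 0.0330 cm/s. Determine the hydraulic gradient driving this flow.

Convert K: 0.0330 cm/s × 864 = 28.51 m/day.
From Q = K·A·i, i = Q / (K·A) = 25.6 / (28.51 × 127.0) = 0.007070.

0.00707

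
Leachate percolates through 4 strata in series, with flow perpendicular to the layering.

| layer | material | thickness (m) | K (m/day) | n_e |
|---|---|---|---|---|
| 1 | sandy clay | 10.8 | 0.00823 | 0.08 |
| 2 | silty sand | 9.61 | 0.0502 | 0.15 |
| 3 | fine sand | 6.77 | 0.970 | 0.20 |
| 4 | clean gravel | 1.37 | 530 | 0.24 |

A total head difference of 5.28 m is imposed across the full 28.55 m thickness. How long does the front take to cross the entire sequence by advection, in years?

With flow normal to the layers, continuity requires the same specific discharge q through every layer.
Σ(b_i/K_i) = 10.8/0.00823 + 9.61/0.0502 + 6.77/0.970 + 1.37/530 = 1511 d.
q = Δh / Σ(b_i/K_i) = 5.28 / 1511 = 0.003495 m/day.
In each layer the seepage velocity is v_i = q/n_i, so the layer transit time is t_i = b_i·n_i / q:
  layer 1 (sandy clay): t_1 = 10.8 × 0.08 / 0.003495 = 247.2 d
  layer 2 (silty sand): t_2 = 9.61 × 0.15 / 0.003495 = 412.4 d
  layer 3 (fine sand): t_3 = 6.77 × 0.20 / 0.003495 = 387.4 d
  layer 4 (clean gravel): t_4 = 1.37 × 0.24 / 0.003495 = 94.07 d
Total t = Σ t_i = 1141 days = 3.124 years.

3.12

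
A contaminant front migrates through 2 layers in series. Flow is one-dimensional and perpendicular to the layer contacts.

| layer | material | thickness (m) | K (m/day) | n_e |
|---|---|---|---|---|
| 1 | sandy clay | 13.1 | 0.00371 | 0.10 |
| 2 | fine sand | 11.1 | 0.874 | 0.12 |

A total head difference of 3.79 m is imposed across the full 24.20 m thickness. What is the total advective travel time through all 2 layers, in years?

6.76

With flow normal to the layers, continuity requires the same specific discharge q through every layer.
Σ(b_i/K_i) = 13.1/0.00371 + 11.1/0.874 = 3544 d.
q = Δh / Σ(b_i/K_i) = 3.79 / 3544 = 0.001070 m/day.
In each layer the seepage velocity is v_i = q/n_i, so the layer transit time is t_i = b_i·n_i / q:
  layer 1 (sandy clay): t_1 = 13.1 × 0.10 / 0.001070 = 1225 d
  layer 2 (fine sand): t_2 = 11.1 × 0.12 / 0.001070 = 1245 d
Total t = Σ t_i = 2470 days = 6.763 years.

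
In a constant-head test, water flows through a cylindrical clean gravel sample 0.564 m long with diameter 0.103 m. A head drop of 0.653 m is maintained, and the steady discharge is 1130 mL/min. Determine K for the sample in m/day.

169

Cross-sectional area A = π·(d/2)² = π × (0.103/2)² = 0.008332 m².
Convert discharge: 1130 mL/min = 1.883e-05 m³/s.
Darcy's law rearranged: K = Q·L / (A·Δh) = 1.883e-05 × 0.564 / (0.008332 × 0.653) = 0.001952 m/s = 168.7 m/day.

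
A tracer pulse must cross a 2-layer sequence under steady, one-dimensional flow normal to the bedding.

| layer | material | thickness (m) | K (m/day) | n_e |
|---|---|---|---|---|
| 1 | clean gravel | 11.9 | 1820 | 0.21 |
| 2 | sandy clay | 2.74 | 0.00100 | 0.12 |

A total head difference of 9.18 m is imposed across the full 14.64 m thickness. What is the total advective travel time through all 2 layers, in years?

2.31

With flow normal to the layers, continuity requires the same specific discharge q through every layer.
Σ(b_i/K_i) = 11.9/1820 + 2.74/0.00100 = 2740 d.
q = Δh / Σ(b_i/K_i) = 9.18 / 2740 = 0.003350 m/day.
In each layer the seepage velocity is v_i = q/n_i, so the layer transit time is t_i = b_i·n_i / q:
  layer 1 (clean gravel): t_1 = 11.9 × 0.21 / 0.003350 = 745.9 d
  layer 2 (sandy clay): t_2 = 2.74 × 0.12 / 0.003350 = 98.14 d
Total t = Σ t_i = 844.0 days = 2.311 years.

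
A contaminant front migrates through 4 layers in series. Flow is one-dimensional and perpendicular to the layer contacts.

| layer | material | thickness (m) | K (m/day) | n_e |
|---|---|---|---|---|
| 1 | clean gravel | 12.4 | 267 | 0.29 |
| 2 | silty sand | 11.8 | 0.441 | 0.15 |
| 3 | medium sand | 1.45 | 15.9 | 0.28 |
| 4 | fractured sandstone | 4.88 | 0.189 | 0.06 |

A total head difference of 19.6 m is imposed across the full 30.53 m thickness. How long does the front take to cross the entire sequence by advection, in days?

With flow normal to the layers, continuity requires the same specific discharge q through every layer.
Σ(b_i/K_i) = 12.4/267 + 11.8/0.441 + 1.45/15.9 + 4.88/0.189 = 52.72 d.
q = Δh / Σ(b_i/K_i) = 19.6 / 52.72 = 0.3718 m/day.
In each layer the seepage velocity is v_i = q/n_i, so the layer transit time is t_i = b_i·n_i / q:
  layer 1 (clean gravel): t_1 = 12.4 × 0.29 / 0.3718 = 9.672 d
  layer 2 (silty sand): t_2 = 11.8 × 0.15 / 0.3718 = 4.760 d
  layer 3 (medium sand): t_3 = 1.45 × 0.28 / 0.3718 = 1.092 d
  layer 4 (fractured sandstone): t_4 = 4.88 × 0.06 / 0.3718 = 0.7875 d
Total t = Σ t_i = 16.31 days.

16.3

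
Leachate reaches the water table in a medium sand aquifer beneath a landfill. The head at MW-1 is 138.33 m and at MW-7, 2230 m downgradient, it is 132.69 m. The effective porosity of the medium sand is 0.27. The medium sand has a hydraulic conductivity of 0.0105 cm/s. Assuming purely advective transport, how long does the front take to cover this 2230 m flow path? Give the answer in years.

Convert K: 0.0105 cm/s × 864 = 9.072 m/day.
Hydraulic gradient i = (138.33 − 132.69) / 2230 = 5.64 / 2230 = 0.002529.
Darcy flux q = K · i = 9.072 × 0.002529 = 0.02294 m/day.
Seepage velocity v = q / n_e = 0.02294 / 0.27 = 0.08498 m/day.
Travel time t = L / v = 2230 / 0.08498 = 26242 days = 71.85 years.

71.8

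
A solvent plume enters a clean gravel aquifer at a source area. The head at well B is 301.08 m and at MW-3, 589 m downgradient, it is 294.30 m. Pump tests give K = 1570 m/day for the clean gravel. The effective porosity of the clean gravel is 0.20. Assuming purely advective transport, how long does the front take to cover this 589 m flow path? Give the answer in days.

6.52

Hydraulic gradient i = (301.08 − 294.30) / 589 = 6.78 / 589 = 0.01151.
Darcy flux q = K · i = 1570 × 0.01151 = 18.07 m/day.
Seepage velocity v = q / n_e = 18.07 / 0.20 = 90.36 m/day.
Travel time t = L / v = 589 / 90.36 = 6.518 days.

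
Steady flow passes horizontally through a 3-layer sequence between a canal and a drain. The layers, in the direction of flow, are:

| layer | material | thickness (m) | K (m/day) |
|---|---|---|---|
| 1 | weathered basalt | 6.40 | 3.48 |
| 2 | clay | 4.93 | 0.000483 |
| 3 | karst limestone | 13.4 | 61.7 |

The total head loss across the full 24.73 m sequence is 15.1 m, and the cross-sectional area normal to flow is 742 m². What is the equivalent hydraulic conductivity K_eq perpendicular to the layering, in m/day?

0.00242

Flow is perpendicular to layering, so the layers act in series and the equivalent K is the thickness-weighted harmonic mean.
Total thickness L = 6.40 + 4.93 + 13.4 = 24.73 m.
Σ(b_i/K_i) = 6.40/3.48 + 4.93/0.000483 + 13.4/61.7 = 10209 d.
K_eq = L / Σ(b_i/K_i) = 24.73 / 10209 = 0.002422 m/day.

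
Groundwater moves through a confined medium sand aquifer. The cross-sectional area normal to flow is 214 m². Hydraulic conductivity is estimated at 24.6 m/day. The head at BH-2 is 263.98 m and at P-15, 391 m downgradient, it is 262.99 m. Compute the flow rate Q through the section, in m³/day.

Hydraulic gradient i = (263.98 − 262.99) / 391 = 0.99 / 391 = 0.002532.
Darcy's law: Q = K · A · i = 24.60 × 214.0 × 0.002532 = 13.33 m³/day.

13.3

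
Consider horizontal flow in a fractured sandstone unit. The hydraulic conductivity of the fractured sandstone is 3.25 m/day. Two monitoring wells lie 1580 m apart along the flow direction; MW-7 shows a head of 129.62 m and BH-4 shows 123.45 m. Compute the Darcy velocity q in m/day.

0.0127

Hydraulic gradient i = (129.62 − 123.45) / 1580 = 6.17 / 1580 = 0.003905.
Specific discharge q = K · i = 3.250 × 0.003905 = 0.01269 m/day.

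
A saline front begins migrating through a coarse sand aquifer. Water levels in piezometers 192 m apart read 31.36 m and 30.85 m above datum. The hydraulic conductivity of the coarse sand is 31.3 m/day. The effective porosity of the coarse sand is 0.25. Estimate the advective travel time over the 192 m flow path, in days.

Hydraulic gradient i = (31.36 − 30.85) / 192 = 0.51 / 192 = 0.002656.
Darcy flux q = K · i = 31.30 × 0.002656 = 0.08314 m/day.
Seepage velocity v = q / n_e = 0.08314 / 0.25 = 0.3326 m/day.
Travel time t = L / v = 192 / 0.3326 = 577.3 days.

577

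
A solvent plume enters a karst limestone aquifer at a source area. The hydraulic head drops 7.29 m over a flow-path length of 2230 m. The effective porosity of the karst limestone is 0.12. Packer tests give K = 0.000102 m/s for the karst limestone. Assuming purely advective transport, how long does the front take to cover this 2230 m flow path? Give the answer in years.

Convert K: 0.000102 m/s × 86400 = 8.813 m/day.
Hydraulic gradient i = Δh / L = 7.29 / 2230 = 0.003269.
Darcy flux q = K · i = 8.813 × 0.003269 = 0.02881 m/day.
Seepage velocity v = q / n_e = 0.02881 / 0.12 = 0.2401 m/day.
Travel time t = L / v = 2230 / 0.2401 = 9289 days = 25.43 years.

25.4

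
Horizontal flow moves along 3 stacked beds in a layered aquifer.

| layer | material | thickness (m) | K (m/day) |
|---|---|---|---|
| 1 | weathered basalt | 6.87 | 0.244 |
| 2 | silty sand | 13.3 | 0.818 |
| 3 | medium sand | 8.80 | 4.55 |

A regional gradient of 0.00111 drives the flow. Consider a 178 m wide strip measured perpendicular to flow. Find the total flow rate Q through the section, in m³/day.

Flow is parallel to layering, so each bed carries its own Darcy discharge and the transmissivities add.
Σ(K_i·b_i) = 0.244×6.87 + 0.818×13.3 + 4.55×8.80 = 52.60 m²/day.
Hydraulic gradient i = 0.00111.
Q = Σ(K_i·b_i) · W · i = 52.60 × 178 × 0.001110 = 10.39 m³/day.

10.4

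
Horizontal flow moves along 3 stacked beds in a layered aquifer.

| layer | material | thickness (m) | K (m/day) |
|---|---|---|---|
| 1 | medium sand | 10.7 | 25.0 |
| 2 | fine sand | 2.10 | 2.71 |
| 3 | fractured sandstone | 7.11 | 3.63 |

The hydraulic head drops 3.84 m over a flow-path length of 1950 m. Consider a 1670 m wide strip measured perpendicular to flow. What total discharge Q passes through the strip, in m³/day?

Flow is parallel to layering, so each bed carries its own Darcy discharge and the transmissivities add.
Σ(K_i·b_i) = 25.0×10.7 + 2.71×2.10 + 3.63×7.11 = 299.0 m²/day.
Hydraulic gradient i = Δh / L = 3.84 / 1950 = 0.001969.
Q = Σ(K_i·b_i) · W · i = 299.0 × 1670 × 0.001969 = 983.3 m³/day.

983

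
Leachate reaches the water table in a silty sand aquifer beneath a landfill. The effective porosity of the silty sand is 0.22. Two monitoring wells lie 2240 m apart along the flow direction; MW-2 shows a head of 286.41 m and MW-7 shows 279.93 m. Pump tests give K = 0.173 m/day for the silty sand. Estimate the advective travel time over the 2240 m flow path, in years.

2700

Hydraulic gradient i = (286.41 − 279.93) / 2240 = 6.48 / 2240 = 0.002893.
Darcy flux q = K · i = 0.1730 × 0.002893 = 0.0005005 m/day.
Seepage velocity v = q / n_e = 0.0005005 / 0.22 = 0.002275 m/day.
Travel time t = L / v = 2240 / 0.002275 = 9.847e+05 days = 2696 years.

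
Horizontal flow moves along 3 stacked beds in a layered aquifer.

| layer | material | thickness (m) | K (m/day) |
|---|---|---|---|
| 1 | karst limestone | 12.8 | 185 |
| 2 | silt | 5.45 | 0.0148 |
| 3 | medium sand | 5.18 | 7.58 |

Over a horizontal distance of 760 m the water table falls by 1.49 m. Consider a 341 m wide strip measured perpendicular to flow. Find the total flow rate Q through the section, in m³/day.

1610

Flow is parallel to layering, so each bed carries its own Darcy discharge and the transmissivities add.
Σ(K_i·b_i) = 185×12.8 + 0.0148×5.45 + 7.58×5.18 = 2407 m²/day.
Hydraulic gradient i = Δh / L = 1.49 / 760 = 0.001961.
Q = Σ(K_i·b_i) · W · i = 2407 × 341 × 0.001961 = 1609 m³/day.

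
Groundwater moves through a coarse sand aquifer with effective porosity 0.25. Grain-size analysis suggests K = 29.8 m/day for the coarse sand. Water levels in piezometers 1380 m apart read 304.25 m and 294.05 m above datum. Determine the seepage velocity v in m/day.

Hydraulic gradient i = (304.25 − 294.05) / 1380 = 10.2 / 1380 = 0.007391.
Darcy flux q = K · i = 29.80 × 0.007391 = 0.2203 m/day.
Seepage velocity v = q / n_e = 0.2203 / 0.25 = 0.8810 m/day.

0.881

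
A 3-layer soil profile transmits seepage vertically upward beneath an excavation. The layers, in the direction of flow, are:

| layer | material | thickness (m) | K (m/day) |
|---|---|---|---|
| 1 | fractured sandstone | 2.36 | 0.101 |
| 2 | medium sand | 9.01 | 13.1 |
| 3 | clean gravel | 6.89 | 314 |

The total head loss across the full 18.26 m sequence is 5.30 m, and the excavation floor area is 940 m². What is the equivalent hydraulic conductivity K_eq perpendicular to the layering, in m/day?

Flow is perpendicular to layering, so the layers act in series and the equivalent K is the thickness-weighted harmonic mean.
Total thickness L = 2.36 + 9.01 + 6.89 = 18.26 m.
Σ(b_i/K_i) = 2.36/0.101 + 9.01/13.1 + 6.89/314 = 24.08 d.
K_eq = L / Σ(b_i/K_i) = 18.26 / 24.08 = 0.7584 m/day.

0.758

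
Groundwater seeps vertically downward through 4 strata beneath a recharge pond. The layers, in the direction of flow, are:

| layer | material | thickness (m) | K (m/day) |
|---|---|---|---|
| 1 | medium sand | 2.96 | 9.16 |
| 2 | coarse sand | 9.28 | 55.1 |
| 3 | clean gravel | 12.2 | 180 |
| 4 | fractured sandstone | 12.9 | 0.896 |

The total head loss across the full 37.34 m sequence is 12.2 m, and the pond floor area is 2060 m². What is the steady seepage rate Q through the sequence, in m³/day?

Flow is perpendicular to layering, so the layers act in series and the equivalent K is the thickness-weighted harmonic mean.
Total thickness L = 2.96 + 9.28 + 12.2 + 12.9 = 37.34 m.
Σ(b_i/K_i) = 2.96/9.16 + 9.28/55.1 + 12.2/180 + 12.9/0.896 = 14.96 d.
K_eq = L / Σ(b_i/K_i) = 37.34 / 14.96 = 2.497 m/day.
Q = K_eq · A · (Δh/L) = 2.497 × 2060 × (12.2/37.34) = 1680 m³/day.

1680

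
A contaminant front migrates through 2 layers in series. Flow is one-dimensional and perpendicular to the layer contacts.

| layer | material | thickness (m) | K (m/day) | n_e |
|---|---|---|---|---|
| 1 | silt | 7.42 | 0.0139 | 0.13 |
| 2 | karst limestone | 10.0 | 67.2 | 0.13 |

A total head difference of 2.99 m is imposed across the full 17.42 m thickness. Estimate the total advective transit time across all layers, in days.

With flow normal to the layers, continuity requires the same specific discharge q through every layer.
Σ(b_i/K_i) = 7.42/0.0139 + 10.0/67.2 = 534.0 d.
q = Δh / Σ(b_i/K_i) = 2.99 / 534.0 = 0.005600 m/day.
In each layer the seepage velocity is v_i = q/n_i, so the layer transit time is t_i = b_i·n_i / q:
  layer 1 (silt): t_1 = 7.42 × 0.13 / 0.005600 = 172.3 d
  layer 2 (karst limestone): t_2 = 10.0 × 0.13 / 0.005600 = 232.2 d
Total t = Σ t_i = 404.4 days.

404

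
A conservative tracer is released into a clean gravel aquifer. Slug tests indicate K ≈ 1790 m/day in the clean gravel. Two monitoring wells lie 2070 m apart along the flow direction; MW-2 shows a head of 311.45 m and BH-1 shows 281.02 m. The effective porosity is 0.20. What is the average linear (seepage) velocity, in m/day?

Hydraulic gradient i = (311.45 − 281.02) / 2070 = 30.43 / 2070 = 0.01470.
Darcy flux q = K · i = 1790 × 0.01470 = 26.31 m/day.
Seepage velocity v = q / n_e = 26.31 / 0.20 = 131.6 m/day.

132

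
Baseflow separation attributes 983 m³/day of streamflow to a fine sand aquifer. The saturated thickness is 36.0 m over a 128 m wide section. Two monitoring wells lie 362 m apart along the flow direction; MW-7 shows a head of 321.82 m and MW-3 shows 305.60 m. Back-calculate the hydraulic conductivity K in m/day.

Cross-sectional area A = 128 × 36.0 = 4608 m².
Hydraulic gradient i = (321.82 − 305.60) / 362 = 16.22 / 362 = 0.04481.
From Q = K·A·i, K = Q / (A·i) = 983 / (4608 × 0.04481) = 4.761 m/day.

4.76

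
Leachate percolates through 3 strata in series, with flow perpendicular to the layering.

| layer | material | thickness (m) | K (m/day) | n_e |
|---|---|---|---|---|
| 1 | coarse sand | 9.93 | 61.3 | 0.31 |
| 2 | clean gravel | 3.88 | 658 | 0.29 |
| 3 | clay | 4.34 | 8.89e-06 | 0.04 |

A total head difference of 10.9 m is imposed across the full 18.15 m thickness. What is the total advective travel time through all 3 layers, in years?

537

With flow normal to the layers, continuity requires the same specific discharge q through every layer.
Σ(b_i/K_i) = 9.93/61.3 + 3.88/658 + 4.34/8.89e-06 = 4.882e+05 d.
q = Δh / Σ(b_i/K_i) = 10.9 / 4.882e+05 = 2.233e-05 m/day.
In each layer the seepage velocity is v_i = q/n_i, so the layer transit time is t_i = b_i·n_i / q:
  layer 1 (coarse sand): t_1 = 9.93 × 0.31 / 2.233e-05 = 1.379e+05 d
  layer 2 (clean gravel): t_2 = 3.88 × 0.29 / 2.233e-05 = 50395 d
  layer 3 (clay): t_3 = 4.34 × 0.04 / 2.233e-05 = 7775 d
Total t = Σ t_i = 1.960e+05 days = 536.7 years.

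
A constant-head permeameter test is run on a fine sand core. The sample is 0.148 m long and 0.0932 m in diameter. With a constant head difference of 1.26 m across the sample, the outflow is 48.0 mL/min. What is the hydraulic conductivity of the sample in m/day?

Cross-sectional area A = π·(d/2)² = π × (0.0932/2)² = 0.006822 m².
Convert discharge: 48.0 mL/min = 8.000e-07 m³/s.
Darcy's law rearranged: K = Q·L / (A·Δh) = 8.000e-07 × 0.148 / (0.006822 × 1.26) = 1.377e-05 m/s = 1.190 m/day.

1.19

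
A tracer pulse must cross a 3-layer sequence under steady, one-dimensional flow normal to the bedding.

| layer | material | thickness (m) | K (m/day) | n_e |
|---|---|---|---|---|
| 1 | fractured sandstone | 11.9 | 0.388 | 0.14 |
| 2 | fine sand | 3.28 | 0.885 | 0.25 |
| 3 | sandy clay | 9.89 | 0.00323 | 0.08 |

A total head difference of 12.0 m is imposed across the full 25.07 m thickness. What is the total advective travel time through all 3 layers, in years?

With flow normal to the layers, continuity requires the same specific discharge q through every layer.
Σ(b_i/K_i) = 11.9/0.388 + 3.28/0.885 + 9.89/0.00323 = 3096 d.
q = Δh / Σ(b_i/K_i) = 12.0 / 3096 = 0.003876 m/day.
In each layer the seepage velocity is v_i = q/n_i, so the layer transit time is t_i = b_i·n_i / q:
  layer 1 (fractured sandstone): t_1 = 11.9 × 0.14 / 0.003876 = 429.9 d
  layer 2 (fine sand): t_2 = 3.28 × 0.25 / 0.003876 = 211.6 d
  layer 3 (sandy clay): t_3 = 9.89 × 0.08 / 0.003876 = 204.1 d
Total t = Σ t_i = 845.6 days = 2.315 years.

2.32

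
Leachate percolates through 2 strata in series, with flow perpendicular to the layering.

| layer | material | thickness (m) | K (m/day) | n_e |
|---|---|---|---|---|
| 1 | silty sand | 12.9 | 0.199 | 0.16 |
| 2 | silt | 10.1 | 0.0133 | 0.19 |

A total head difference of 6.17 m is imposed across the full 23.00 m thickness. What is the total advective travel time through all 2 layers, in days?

With flow normal to the layers, continuity requires the same specific discharge q through every layer.
Σ(b_i/K_i) = 12.9/0.199 + 10.1/0.0133 = 824.2 d.
q = Δh / Σ(b_i/K_i) = 6.17 / 824.2 = 0.007486 m/day.
In each layer the seepage velocity is v_i = q/n_i, so the layer transit time is t_i = b_i·n_i / q:
  layer 1 (silty sand): t_1 = 12.9 × 0.16 / 0.007486 = 275.7 d
  layer 2 (silt): t_2 = 10.1 × 0.19 / 0.007486 = 256.4 d
Total t = Σ t_i = 532.1 days.

532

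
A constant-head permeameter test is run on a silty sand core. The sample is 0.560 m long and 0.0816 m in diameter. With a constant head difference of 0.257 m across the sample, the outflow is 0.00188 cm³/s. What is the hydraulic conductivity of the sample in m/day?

0.0677

Cross-sectional area A = π·(d/2)² = π × (0.0816/2)² = 0.005230 m².
Convert discharge: 0.00188 cm³/s = 1.880e-09 m³/s.
Darcy's law rearranged: K = Q·L / (A·Δh) = 1.880e-09 × 0.560 / (0.005230 × 0.257) = 7.833e-07 m/s = 0.06768 m/day.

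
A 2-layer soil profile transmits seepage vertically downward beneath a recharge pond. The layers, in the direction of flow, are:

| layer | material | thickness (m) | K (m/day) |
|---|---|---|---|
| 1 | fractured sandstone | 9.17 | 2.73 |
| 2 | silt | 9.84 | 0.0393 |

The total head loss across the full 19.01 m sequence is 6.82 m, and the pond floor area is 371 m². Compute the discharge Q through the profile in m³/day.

9.97

Flow is perpendicular to layering, so the layers act in series and the equivalent K is the thickness-weighted harmonic mean.
Total thickness L = 9.17 + 9.84 = 19.01 m.
Σ(b_i/K_i) = 9.17/2.73 + 9.84/0.0393 = 253.7 d.
K_eq = L / Σ(b_i/K_i) = 19.01 / 253.7 = 0.07492 m/day.
Q = K_eq · A · (Δh/L) = 0.07492 × 371 × (6.82/19.01) = 9.972 m³/day.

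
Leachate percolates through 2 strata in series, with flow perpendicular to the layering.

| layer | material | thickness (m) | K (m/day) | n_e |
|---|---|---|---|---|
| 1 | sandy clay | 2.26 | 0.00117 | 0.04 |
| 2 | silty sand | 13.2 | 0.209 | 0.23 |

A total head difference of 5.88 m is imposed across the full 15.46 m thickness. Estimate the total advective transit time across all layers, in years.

With flow normal to the layers, continuity requires the same specific discharge q through every layer.
Σ(b_i/K_i) = 2.26/0.00117 + 13.2/0.209 = 1995 d.
q = Δh / Σ(b_i/K_i) = 5.88 / 1995 = 0.002948 m/day.
In each layer the seepage velocity is v_i = q/n_i, so the layer transit time is t_i = b_i·n_i / q:
  layer 1 (sandy clay): t_1 = 2.26 × 0.04 / 0.002948 = 30.67 d
  layer 2 (silty sand): t_2 = 13.2 × 0.23 / 0.002948 = 1030 d
Total t = Σ t_i = 1061 days = 2.904 years.

2.90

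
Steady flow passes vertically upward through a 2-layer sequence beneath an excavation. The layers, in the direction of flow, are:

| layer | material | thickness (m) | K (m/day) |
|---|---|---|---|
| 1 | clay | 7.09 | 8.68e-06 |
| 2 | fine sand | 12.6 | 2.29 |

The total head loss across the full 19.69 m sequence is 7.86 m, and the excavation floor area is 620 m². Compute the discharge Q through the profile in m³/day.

Flow is perpendicular to layering, so the layers act in series and the equivalent K is the thickness-weighted harmonic mean.
Total thickness L = 7.09 + 12.6 = 19.69 m.
Σ(b_i/K_i) = 7.09/8.68e-06 + 12.6/2.29 = 8.168e+05 d.
K_eq = L / Σ(b_i/K_i) = 19.69 / 8.168e+05 = 2.411e-05 m/day.
Q = K_eq · A · (Δh/L) = 2.411e-05 × 620 × (7.86/19.69) = 0.005966 m³/day.

0.00597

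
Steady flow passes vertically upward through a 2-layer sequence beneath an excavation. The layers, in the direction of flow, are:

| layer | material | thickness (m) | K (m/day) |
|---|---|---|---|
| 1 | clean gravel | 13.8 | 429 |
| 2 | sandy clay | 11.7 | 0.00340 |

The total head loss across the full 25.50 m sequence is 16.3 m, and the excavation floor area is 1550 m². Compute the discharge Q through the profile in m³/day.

7.34

Flow is perpendicular to layering, so the layers act in series and the equivalent K is the thickness-weighted harmonic mean.
Total thickness L = 13.8 + 11.7 = 25.50 m.
Σ(b_i/K_i) = 13.8/429 + 11.7/0.00340 = 3441 d.
K_eq = L / Σ(b_i/K_i) = 25.50 / 3441 = 0.007410 m/day.
Q = K_eq · A · (Δh/L) = 0.007410 × 1550 × (16.3/25.50) = 7.342 m³/day.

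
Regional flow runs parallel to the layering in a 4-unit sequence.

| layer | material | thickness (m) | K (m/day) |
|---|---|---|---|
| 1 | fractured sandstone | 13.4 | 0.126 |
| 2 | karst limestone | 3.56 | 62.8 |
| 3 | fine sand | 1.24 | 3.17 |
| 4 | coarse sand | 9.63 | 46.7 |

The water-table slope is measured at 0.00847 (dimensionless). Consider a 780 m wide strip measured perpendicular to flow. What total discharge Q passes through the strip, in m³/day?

4490

Flow is parallel to layering, so each bed carries its own Darcy discharge and the transmissivities add.
Σ(K_i·b_i) = 0.126×13.4 + 62.8×3.56 + 3.17×1.24 + 46.7×9.63 = 678.9 m²/day.
Hydraulic gradient i = 0.00847.
Q = Σ(K_i·b_i) · W · i = 678.9 × 780 × 0.008470 = 4485 m³/day.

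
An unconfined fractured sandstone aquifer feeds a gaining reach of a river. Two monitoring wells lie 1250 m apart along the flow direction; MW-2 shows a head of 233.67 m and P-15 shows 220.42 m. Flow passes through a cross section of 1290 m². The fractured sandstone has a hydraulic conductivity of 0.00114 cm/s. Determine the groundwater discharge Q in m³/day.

13.5

Convert K: 0.00114 cm/s × 864 = 0.9850 m/day.
Hydraulic gradient i = (233.67 − 220.42) / 1250 = 13.25 / 1250 = 0.01060.
Darcy's law: Q = K · A · i = 0.9850 × 1290 × 0.01060 = 13.47 m³/day.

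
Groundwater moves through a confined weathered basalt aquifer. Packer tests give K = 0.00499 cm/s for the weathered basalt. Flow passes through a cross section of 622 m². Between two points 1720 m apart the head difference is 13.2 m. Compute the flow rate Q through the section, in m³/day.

Convert K: 0.00499 cm/s × 864 = 4.311 m/day.
Hydraulic gradient i = Δh / L = 13.2 / 1720 = 0.007674.
Darcy's law: Q = K · A · i = 4.311 × 622.0 × 0.007674 = 20.58 m³/day.

20.6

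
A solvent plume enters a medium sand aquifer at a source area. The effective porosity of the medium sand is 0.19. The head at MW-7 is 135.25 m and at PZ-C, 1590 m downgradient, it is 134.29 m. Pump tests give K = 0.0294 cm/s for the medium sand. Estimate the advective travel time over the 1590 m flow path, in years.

53.9

Convert K: 0.0294 cm/s × 864 = 25.40 m/day.
Hydraulic gradient i = (135.25 − 134.29) / 1590 = 0.96 / 1590 = 0.0006038.
Darcy flux q = K · i = 25.40 × 0.0006038 = 0.01534 m/day.
Seepage velocity v = q / n_e = 0.01534 / 0.19 = 0.08072 m/day.
Travel time t = L / v = 1590 / 0.08072 = 19698 days = 53.93 years.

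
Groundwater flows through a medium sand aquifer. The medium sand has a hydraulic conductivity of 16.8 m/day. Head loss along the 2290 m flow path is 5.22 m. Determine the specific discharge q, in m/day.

Hydraulic gradient i = Δh / L = 5.22 / 2290 = 0.002279.
Specific discharge q = K · i = 16.80 × 0.002279 = 0.03830 m/day.

0.0383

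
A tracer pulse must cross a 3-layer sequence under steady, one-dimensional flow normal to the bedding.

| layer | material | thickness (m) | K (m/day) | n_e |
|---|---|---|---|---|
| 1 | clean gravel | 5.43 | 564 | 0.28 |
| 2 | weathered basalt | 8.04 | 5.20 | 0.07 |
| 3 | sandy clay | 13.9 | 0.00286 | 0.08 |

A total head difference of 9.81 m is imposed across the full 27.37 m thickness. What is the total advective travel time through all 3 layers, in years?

With flow normal to the layers, continuity requires the same specific discharge q through every layer.
Σ(b_i/K_i) = 5.43/564 + 8.04/5.20 + 13.9/0.00286 = 4862 d.
q = Δh / Σ(b_i/K_i) = 9.81 / 4862 = 0.002018 m/day.
In each layer the seepage velocity is v_i = q/n_i, so the layer transit time is t_i = b_i·n_i / q:
  layer 1 (clean gravel): t_1 = 5.43 × 0.28 / 0.002018 = 753.5 d
  layer 2 (weathered basalt): t_2 = 8.04 × 0.07 / 0.002018 = 278.9 d
  layer 3 (sandy clay): t_3 = 13.9 × 0.08 / 0.002018 = 551.1 d
Total t = Σ t_i = 1583 days = 4.335 years.

4.34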